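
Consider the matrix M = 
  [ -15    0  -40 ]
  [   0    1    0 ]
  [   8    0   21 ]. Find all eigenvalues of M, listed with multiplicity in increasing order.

Characteristic polynomial: p(μ) = μ^3 - 7μ^2 + 11μ - 5 = (μ - 5)(μ - 1)^2.
Roots (with multiplicity): 1, 1, 5.

1, 1, 5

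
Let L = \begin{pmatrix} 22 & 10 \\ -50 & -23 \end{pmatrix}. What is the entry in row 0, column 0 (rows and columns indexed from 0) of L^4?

Characteristic polynomial: μ^2 + μ - 6 = (μ - 2)(μ + 3), so the eigenvalues are -3, 2.
μ=2: eigenvector (1, -2).
μ=-3: eigenvector (-2, 5).
P = [[1, -2], [-2, 5]], D = diag(2, -3), P⁻¹ = [[5, 2], [2, 1]].
L⁴ = P·diag(16, 81)·P⁻¹ = [[-244, -130], [650, 341]].
The requested entry is -244.

-244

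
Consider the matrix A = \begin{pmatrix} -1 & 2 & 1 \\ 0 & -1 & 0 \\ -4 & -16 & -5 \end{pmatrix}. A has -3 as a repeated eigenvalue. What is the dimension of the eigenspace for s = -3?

A + 3I = [[2, 2, 1], [0, 2, 0], [-4, -16, -2]].
This matrix has rank 2, so its null space has dimension 3 − 2 = 1.

1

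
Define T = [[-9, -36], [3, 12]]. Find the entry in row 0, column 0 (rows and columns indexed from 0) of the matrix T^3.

-81

Characteristic polynomial: s^2 - 3s = s(s - 3), so the eigenvalues are 0, 3.
s=0: eigenvector (4, -1).
s=3: eigenvector (-3, 1).
P = [[4, -3], [-1, 1]], D = diag(0, 3), P⁻¹ = [[1, 3], [1, 4]].
T³ = P·diag(0, 27)·P⁻¹ = [[-81, -324], [27, 108]].
The requested entry is -81.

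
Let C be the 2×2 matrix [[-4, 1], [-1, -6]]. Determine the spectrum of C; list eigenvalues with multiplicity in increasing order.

-5, -5

Characteristic polynomial: p(t) = t^2 + 10t + 25 = (t + 5)^2.
Roots (with multiplicity): -5, -5.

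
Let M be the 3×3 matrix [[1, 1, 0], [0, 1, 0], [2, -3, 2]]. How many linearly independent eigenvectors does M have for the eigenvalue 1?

M − 1I = [[0, 1, 0], [0, 0, 0], [2, -3, 1]].
This matrix has rank 2, so its null space has dimension 3 − 2 = 1.

1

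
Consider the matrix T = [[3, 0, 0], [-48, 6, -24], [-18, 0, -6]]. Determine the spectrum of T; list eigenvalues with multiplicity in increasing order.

Characteristic polynomial: p(r) = r^3 - 3r^2 - 36r + 108 = (r - 6)(r - 3)(r + 6).
Roots (with multiplicity): -6, 3, 6.

-6, 3, 6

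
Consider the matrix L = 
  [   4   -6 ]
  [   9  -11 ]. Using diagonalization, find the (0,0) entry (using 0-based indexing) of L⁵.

6154

Characteristic polynomial: t^2 + 7t + 10 = (t + 2)(t + 5), so the eigenvalues are -5, -2.
t=-2: eigenvector (1, 1).
t=-5: eigenvector (-2, -3).
P = [[1, -2], [1, -3]], D = diag(-2, -5), P⁻¹ = [[3, -2], [1, -1]].
L⁵ = P·diag(-32, -3125)·P⁻¹ = [[6154, -6186], [9279, -9311]].
The requested entry is 6154.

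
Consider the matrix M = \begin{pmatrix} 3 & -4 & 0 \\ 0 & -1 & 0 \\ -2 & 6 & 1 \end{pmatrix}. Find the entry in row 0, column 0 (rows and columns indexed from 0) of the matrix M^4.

Characteristic polynomial: r^3 - 3r^2 - r + 3 = (r - 3)(r - 1)(r + 1), so the eigenvalues are -1, 1, 3.
r=1: eigenvector (0, 0, 1).
r=-1: eigenvector (1, 1, -2).
r=3: eigenvector (1, 0, -1).
P = [[0, 1, 1], [0, 1, 0], [1, -2, -1]], D = diag(1, -1, 3), P⁻¹ = [[1, 1, 1], [0, 1, 0], [1, -1, 0]].
M⁴ = P·diag(1, 1, 81)·P⁻¹ = [[81, -80, 0], [0, 1, 0], [-80, 80, 1]].
The requested entry is 81.

81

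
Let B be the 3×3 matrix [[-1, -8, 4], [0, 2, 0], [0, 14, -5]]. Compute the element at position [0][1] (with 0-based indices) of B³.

-248

Characteristic polynomial: t^3 + 4t^2 - 7t - 10 = (t - 2)(t + 1)(t + 5), so the eigenvalues are -5, -1, 2.
t=2: eigenvector (0, 1, 2).
t=-1: eigenvector (1, 0, 0).
t=-5: eigenvector (-1, 0, 1).
P = [[0, 1, -1], [1, 0, 0], [2, 0, 1]], D = diag(2, -1, -5), P⁻¹ = [[0, 1, 0], [1, -2, 1], [0, -2, 1]].
B³ = P·diag(8, -1, -125)·P⁻¹ = [[-1, -248, 124], [0, 8, 0], [0, 266, -125]].
The requested entry is -248.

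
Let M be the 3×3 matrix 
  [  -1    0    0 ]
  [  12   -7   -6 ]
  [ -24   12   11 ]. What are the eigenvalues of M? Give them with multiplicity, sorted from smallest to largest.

Characteristic polynomial: p(r) = r^3 - 3r^2 - 9r - 5 = (r - 5)(r + 1)^2.
Roots (with multiplicity): -1, -1, 5.

-1, -1, 5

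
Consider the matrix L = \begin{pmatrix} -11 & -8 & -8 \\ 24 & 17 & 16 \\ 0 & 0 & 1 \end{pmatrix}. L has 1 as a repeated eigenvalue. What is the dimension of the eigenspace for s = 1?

2

L − 1I = [[-12, -8, -8], [24, 16, 16], [0, 0, 0]].
This matrix has rank 1, so its null space has dimension 3 − 1 = 2.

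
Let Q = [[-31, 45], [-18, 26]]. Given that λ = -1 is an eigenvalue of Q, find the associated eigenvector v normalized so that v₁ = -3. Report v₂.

Q + 1I = [[-30, 45], [-18, 27]].
Solving (Q + 1I)v = 0 gives the eigenspace spanned by (-3, -2).
With v₁ = -3, v = (-3, -2), so v₂ = -2.

-2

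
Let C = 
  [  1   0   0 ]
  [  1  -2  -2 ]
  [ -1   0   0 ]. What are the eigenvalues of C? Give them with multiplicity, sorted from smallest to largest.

Characteristic polynomial: p(r) = r^3 + r^2 - 2r = r(r - 1)(r + 2).
Roots (with multiplicity): -2, 0, 1.

-2, 0, 1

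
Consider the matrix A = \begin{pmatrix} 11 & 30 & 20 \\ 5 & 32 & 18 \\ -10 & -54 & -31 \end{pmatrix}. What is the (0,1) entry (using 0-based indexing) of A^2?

210

Characteristic polynomial: r^3 - 12r^2 + 41r - 30 = (r - 6)(r - 5)(r - 1), so the eigenvalues are 1, 5, 6.
r=1: eigenvector (-1, -1, 2).
r=6: eigenvector (2, 1, -2).
r=5: eigenvector (0, 2, -3).
P = [[-1, 2, 0], [-1, 1, 2], [2, -2, -3]], D = diag(1, 6, 5), P⁻¹ = [[1, 6, 4], [1, 3, 2], [0, 2, 1]].
A² = P·diag(1, 36, 25)·P⁻¹ = [[71, 210, 140], [35, 202, 118], [-70, -354, -211]].
The requested entry is 210.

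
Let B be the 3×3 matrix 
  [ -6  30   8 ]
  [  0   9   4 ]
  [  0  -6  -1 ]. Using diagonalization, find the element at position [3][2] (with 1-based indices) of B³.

Characteristic polynomial: s^3 - 2s^2 - 33s + 90 = (s - 5)(s - 3)(s + 6), so the eigenvalues are -6, 3, 5.
s=-6: eigenvector (1, 0, 0).
s=5: eigenvector (2, 1, -1).
s=3: eigenvector (-4, -2, 3).
P = [[1, 2, -4], [0, 1, -2], [0, -1, 3]], D = diag(-6, 5, 3), P⁻¹ = [[1, -2, 0], [0, 3, 2], [0, 1, 1]].
B³ = P·diag(-216, 125, 27)·P⁻¹ = [[-216, 1074, 392], [0, 321, 196], [0, -294, -169]].
The requested entry is -294.

-294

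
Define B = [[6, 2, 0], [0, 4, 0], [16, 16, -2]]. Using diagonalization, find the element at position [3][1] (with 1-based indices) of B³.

Characteristic polynomial: μ^3 - 8μ^2 + 4μ + 48 = (μ - 6)(μ - 4)(μ + 2), so the eigenvalues are -2, 4, 6.
μ=6: eigenvector (1, 0, 2).
μ=4: eigenvector (-1, 1, 0).
μ=-2: eigenvector (0, 0, 1).
P = [[1, -1, 0], [0, 1, 0], [2, 0, 1]], D = diag(6, 4, -2), P⁻¹ = [[1, 1, 0], [0, 1, 0], [-2, -2, 1]].
B³ = P·diag(216, 64, -8)·P⁻¹ = [[216, 152, 0], [0, 64, 0], [448, 448, -8]].
The requested entry is 448.

448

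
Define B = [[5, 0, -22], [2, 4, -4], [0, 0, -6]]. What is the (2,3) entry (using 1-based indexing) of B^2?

Characteristic polynomial: t^3 - 3t^2 - 34t + 120 = (t - 5)(t - 4)(t + 6), so the eigenvalues are -6, 4, 5.
t=5: eigenvector (1, 2, 0).
t=4: eigenvector (0, 1, 0).
t=-6: eigenvector (2, 0, 1).
P = [[1, 0, 2], [2, 1, 0], [0, 0, 1]], D = diag(5, 4, -6), P⁻¹ = [[1, 0, -2], [-2, 1, 4], [0, 0, 1]].
B² = P·diag(25, 16, 36)·P⁻¹ = [[25, 0, 22], [18, 16, -36], [0, 0, 36]].
The requested entry is -36.

-36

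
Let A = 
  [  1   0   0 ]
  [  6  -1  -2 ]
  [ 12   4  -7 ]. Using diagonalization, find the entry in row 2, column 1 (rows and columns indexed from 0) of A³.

Characteristic polynomial: t^3 + 7t^2 + 7t - 15 = (t - 1)(t + 3)(t + 5), so the eigenvalues are -5, -3, 1.
t=1: eigenvector (1, 1, 2).
t=-5: eigenvector (0, 1, 2).
t=-3: eigenvector (0, -1, -1).
P = [[1, 0, 0], [1, 1, -1], [2, 2, -1]], D = diag(1, -5, -3), P⁻¹ = [[1, 0, 0], [-1, -1, 1], [0, -2, 1]].
A³ = P·diag(1, -125, -27)·P⁻¹ = [[1, 0, 0], [126, 71, -98], [252, 196, -223]].
The requested entry is 196.

196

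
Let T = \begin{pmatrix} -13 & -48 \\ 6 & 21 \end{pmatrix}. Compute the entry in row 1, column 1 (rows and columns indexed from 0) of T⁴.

4977

Characteristic polynomial: r^2 - 8r + 15 = (r - 5)(r - 3), so the eigenvalues are 3, 5.
r=5: eigenvector (-8, 3).
r=3: eigenvector (-3, 1).
P = [[-8, -3], [3, 1]], D = diag(5, 3), P⁻¹ = [[1, 3], [-3, -8]].
T⁴ = P·diag(625, 81)·P⁻¹ = [[-4271, -13056], [1632, 4977]].
The requested entry is 4977.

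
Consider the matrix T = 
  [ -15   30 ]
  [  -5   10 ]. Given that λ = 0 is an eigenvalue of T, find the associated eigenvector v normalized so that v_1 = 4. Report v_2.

2

T = [[-15, 30], [-5, 10]].
Solving (T)v = 0 gives the eigenspace spanned by (4, 2).
With v_1 = 4, v = (4, 2), so v_2 = 2.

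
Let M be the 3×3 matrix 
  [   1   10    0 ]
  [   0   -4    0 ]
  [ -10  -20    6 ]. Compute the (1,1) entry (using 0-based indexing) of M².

16

Characteristic polynomial: s^3 - 3s^2 - 22s + 24 = (s - 6)(s - 1)(s + 4), so the eigenvalues are -4, 1, 6.
s=1: eigenvector (1, 0, 2).
s=6: eigenvector (0, 0, 1).
s=-4: eigenvector (-2, 1, 0).
P = [[1, 0, -2], [0, 0, 1], [2, 1, 0]], D = diag(1, 6, -4), P⁻¹ = [[1, 2, 0], [-2, -4, 1], [0, 1, 0]].
M² = P·diag(1, 36, 16)·P⁻¹ = [[1, -30, 0], [0, 16, 0], [-70, -140, 36]].
The requested entry is 16.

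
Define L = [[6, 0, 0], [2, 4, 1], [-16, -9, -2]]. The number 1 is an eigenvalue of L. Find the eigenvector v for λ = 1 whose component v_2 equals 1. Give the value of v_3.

-3

L − 1I = [[5, 0, 0], [2, 3, 1], [-16, -9, -3]].
Solving (L − 1I)v = 0 gives the eigenspace spanned by (0, 1, -3).
With v_2 = 1, v = (0, 1, -3), so v_3 = -3.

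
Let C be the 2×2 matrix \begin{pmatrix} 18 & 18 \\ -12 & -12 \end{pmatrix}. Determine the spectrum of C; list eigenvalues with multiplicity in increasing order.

0, 6

Characteristic polynomial: p(t) = t^2 - 6t = t(t - 6).
Roots (with multiplicity): 0, 6.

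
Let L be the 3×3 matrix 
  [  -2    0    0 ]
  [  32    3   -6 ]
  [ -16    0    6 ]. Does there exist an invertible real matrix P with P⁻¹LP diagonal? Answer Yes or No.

Yes

Characteristic polynomial: p(μ) = μ^3 - 7μ^2 + 36 = (μ - 6)(μ - 3)(μ + 2).
All 3 eigenvalues are distinct, so L is diagonalizable.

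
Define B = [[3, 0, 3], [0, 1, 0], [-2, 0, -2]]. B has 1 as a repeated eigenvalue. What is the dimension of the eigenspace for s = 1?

B − 1I = [[2, 0, 3], [0, 0, 0], [-2, 0, -3]].
This matrix has rank 1, so its null space has dimension 3 − 1 = 2.

2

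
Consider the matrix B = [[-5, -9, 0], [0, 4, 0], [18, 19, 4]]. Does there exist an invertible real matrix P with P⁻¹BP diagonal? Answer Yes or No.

Characteristic polynomial: p(λ) = λ^3 - 3λ^2 - 24λ + 80 = (λ - 4)^2(λ + 5).
λ = 4 has algebraic multiplicity 2; rank(B − 4I) = 2, so geometric multiplicity = 1.
Geometric multiplicity < algebraic multiplicity, so B is not diagonalizable.

No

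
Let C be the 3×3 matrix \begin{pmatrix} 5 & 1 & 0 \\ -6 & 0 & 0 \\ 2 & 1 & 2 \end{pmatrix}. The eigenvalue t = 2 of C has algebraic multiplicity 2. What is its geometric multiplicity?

C − 2I = [[3, 1, 0], [-6, -2, 0], [2, 1, 0]].
This matrix has rank 2, so its null space has dimension 3 − 2 = 1.

1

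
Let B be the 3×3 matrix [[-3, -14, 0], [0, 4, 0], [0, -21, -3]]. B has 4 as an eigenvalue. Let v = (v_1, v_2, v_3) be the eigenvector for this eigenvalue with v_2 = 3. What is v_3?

-9

B − 4I = [[-7, -14, 0], [0, 0, 0], [0, -21, -7]].
Solving (B − 4I)v = 0 gives the eigenspace spanned by (-6, 3, -9).
With v_2 = 3, v = (-6, 3, -9), so v_3 = -9.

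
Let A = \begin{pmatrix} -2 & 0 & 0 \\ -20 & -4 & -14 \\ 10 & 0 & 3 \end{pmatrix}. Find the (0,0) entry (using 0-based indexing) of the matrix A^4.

16

Characteristic polynomial: μ^3 + 3μ^2 - 10μ - 24 = (μ - 3)(μ + 2)(μ + 4), so the eigenvalues are -4, -2, 3.
μ=-2: eigenvector (1, 4, -2).
μ=-4: eigenvector (0, 1, 0).
μ=3: eigenvector (0, -2, 1).
P = [[1, 0, 0], [4, 1, -2], [-2, 0, 1]], D = diag(-2, -4, 3), P⁻¹ = [[1, 0, 0], [0, 1, 2], [2, 0, 1]].
A⁴ = P·diag(16, 256, 81)·P⁻¹ = [[16, 0, 0], [-260, 256, 350], [130, 0, 81]].
The requested entry is 16.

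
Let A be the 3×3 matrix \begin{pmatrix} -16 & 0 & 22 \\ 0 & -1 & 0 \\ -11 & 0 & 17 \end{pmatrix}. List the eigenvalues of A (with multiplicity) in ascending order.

Characteristic polynomial: p(λ) = λ^3 - 31λ - 30 = (λ - 6)(λ + 1)(λ + 5).
Roots (with multiplicity): -5, -1, 6.

-5, -1, 6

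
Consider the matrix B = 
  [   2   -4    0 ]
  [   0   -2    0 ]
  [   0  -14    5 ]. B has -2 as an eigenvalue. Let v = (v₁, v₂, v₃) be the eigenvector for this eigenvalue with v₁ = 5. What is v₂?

5

B + 2I = [[4, -4, 0], [0, 0, 0], [0, -14, 7]].
Solving (B + 2I)v = 0 gives the eigenspace spanned by (5, 5, 10).
With v₁ = 5, v = (5, 5, 10), so v₂ = 5.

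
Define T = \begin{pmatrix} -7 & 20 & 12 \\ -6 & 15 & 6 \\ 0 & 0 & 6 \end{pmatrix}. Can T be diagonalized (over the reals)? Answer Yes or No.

Characteristic polynomial: p(s) = s^3 - 14s^2 + 63s - 90 = (s - 6)(s - 5)(s - 3).
All 3 eigenvalues are distinct, so T is diagonalizable.

Yes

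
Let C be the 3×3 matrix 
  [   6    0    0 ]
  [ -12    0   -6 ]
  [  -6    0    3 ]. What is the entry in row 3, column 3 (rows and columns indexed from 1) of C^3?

Characteristic polynomial: s^3 - 9s^2 + 18s = s(s - 6)(s - 3), so the eigenvalues are 0, 3, 6.
s=3: eigenvector (0, -2, 1).
s=0: eigenvector (0, 1, 0).
s=6: eigenvector (1, 0, -2).
P = [[0, 0, 1], [-2, 1, 0], [1, 0, -2]], D = diag(3, 0, 6), P⁻¹ = [[2, 0, 1], [4, 1, 2], [1, 0, 0]].
C³ = P·diag(27, 0, 216)·P⁻¹ = [[216, 0, 0], [-108, 0, -54], [-378, 0, 27]].
The requested entry is 27.

27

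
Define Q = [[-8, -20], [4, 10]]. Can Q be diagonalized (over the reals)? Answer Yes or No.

Yes

Characteristic polynomial: p(λ) = λ^2 - 2λ = λ(λ - 2).
All 2 eigenvalues are distinct, so Q is diagonalizable.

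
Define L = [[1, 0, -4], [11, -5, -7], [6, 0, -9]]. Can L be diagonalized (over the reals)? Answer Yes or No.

Characteristic polynomial: p(μ) = μ^3 + 13μ^2 + 55μ + 75 = (μ + 3)(μ + 5)^2.
μ = -5 has algebraic multiplicity 2; rank(L + 5I) = 2, so geometric multiplicity = 1.
Geometric multiplicity < algebraic multiplicity, so L is not diagonalizable.

No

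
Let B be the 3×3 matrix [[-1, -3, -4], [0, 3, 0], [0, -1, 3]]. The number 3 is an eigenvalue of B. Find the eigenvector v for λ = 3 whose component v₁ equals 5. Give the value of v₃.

-5

B − 3I = [[-4, -3, -4], [0, 0, 0], [0, -1, 0]].
Solving (B − 3I)v = 0 gives the eigenspace spanned by (5, 0, -5).
With v₁ = 5, v = (5, 0, -5), so v₃ = -5.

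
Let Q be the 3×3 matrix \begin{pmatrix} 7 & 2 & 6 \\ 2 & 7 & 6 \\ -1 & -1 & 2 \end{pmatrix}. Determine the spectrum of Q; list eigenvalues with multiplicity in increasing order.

Characteristic polynomial: p(μ) = μ^3 - 16μ^2 + 85μ - 150 = (μ - 6)(μ - 5)^2.
Roots (with multiplicity): 5, 5, 6.

5, 5, 6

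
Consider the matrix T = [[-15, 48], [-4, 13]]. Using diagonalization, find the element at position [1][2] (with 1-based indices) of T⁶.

Characteristic polynomial: s^2 + 2s - 3 = (s - 1)(s + 3), so the eigenvalues are -3, 1.
s=1: eigenvector (3, 1).
s=-3: eigenvector (4, 1).
P = [[3, 4], [1, 1]], D = diag(1, -3), P⁻¹ = [[-1, 4], [1, -3]].
T⁶ = P·diag(1, 729)·P⁻¹ = [[2913, -8736], [728, -2183]].
The requested entry is -8736.

-8736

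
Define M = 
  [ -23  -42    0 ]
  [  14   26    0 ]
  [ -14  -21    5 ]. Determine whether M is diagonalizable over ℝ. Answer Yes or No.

Characteristic polynomial: p(s) = s^3 - 8s^2 + 5s + 50 = (s - 5)^2(s + 2).
s = 5 has algebraic multiplicity 2; rank(M − 5I) = 1, so geometric multiplicity = 2.
Every eigenvalue has geometric = algebraic multiplicity, so M is diagonalizable.

Yes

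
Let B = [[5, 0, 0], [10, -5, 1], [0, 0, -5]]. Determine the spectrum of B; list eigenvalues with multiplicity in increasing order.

Characteristic polynomial: p(μ) = μ^3 + 5μ^2 - 25μ - 125 = (μ - 5)(μ + 5)^2.
Roots (with multiplicity): -5, -5, 5.

-5, -5, 5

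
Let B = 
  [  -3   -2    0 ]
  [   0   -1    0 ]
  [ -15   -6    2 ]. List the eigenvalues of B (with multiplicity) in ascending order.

-3, -1, 2

Characteristic polynomial: p(r) = r^3 + 2r^2 - 5r - 6 = (r - 2)(r + 1)(r + 3).
Roots (with multiplicity): -3, -1, 2.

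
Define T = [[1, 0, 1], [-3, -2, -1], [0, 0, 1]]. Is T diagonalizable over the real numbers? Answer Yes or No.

Characteristic polynomial: p(s) = s^3 - 3s + 2 = (s - 1)^2(s + 2).
s = 1 has algebraic multiplicity 2; rank(T − 1I) = 2, so geometric multiplicity = 1.
Geometric multiplicity < algebraic multiplicity, so T is not diagonalizable.

No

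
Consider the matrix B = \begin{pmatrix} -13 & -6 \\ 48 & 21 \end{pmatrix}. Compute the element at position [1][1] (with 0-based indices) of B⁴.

4977

Characteristic polynomial: s^2 - 8s + 15 = (s - 5)(s - 3), so the eigenvalues are 3, 5.
s=3: eigenvector (3, -8).
s=5: eigenvector (-1, 3).
P = [[3, -1], [-8, 3]], D = diag(3, 5), P⁻¹ = [[3, 1], [8, 3]].
B⁴ = P·diag(81, 625)·P⁻¹ = [[-4271, -1632], [13056, 4977]].
The requested entry is 4977.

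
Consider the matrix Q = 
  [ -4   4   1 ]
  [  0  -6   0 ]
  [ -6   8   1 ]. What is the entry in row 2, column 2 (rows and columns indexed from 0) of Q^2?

-5

Characteristic polynomial: t^3 + 9t^2 + 20t + 12 = (t + 1)(t + 2)(t + 6), so the eigenvalues are -6, -2, -1.
t=-2: eigenvector (1, 0, 2).
t=-1: eigenvector (1, 0, 3).
t=-6: eigenvector (-1, 1, -2).
P = [[1, 1, -1], [0, 0, 1], [2, 3, -2]], D = diag(-2, -1, -6), P⁻¹ = [[3, 1, -1], [-2, 0, 1], [0, 1, 0]].
Q² = P·diag(4, 1, 36)·P⁻¹ = [[10, -32, -3], [0, 36, 0], [18, -64, -5]].
The requested entry is -5.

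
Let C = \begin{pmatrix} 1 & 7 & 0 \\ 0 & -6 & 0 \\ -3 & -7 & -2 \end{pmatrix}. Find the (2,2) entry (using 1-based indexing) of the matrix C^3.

-216

Characteristic polynomial: r^3 + 7r^2 + 4r - 12 = (r - 1)(r + 2)(r + 6), so the eigenvalues are -6, -2, 1.
r=1: eigenvector (1, 0, -1).
r=-2: eigenvector (0, 0, 1).
r=-6: eigenvector (-1, 1, 1).
P = [[1, 0, -1], [0, 0, 1], [-1, 1, 1]], D = diag(1, -2, -6), P⁻¹ = [[1, 1, 0], [1, 0, 1], [0, 1, 0]].
C³ = P·diag(1, -8, -216)·P⁻¹ = [[1, 217, 0], [0, -216, 0], [-9, -217, -8]].
The requested entry is -216.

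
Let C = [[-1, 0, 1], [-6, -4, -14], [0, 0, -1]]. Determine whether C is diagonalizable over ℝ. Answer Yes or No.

No

Characteristic polynomial: p(r) = r^3 + 6r^2 + 9r + 4 = (r + 1)^2(r + 4).
r = -1 has algebraic multiplicity 2; rank(C + 1I) = 2, so geometric multiplicity = 1.
Geometric multiplicity < algebraic multiplicity, so C is not diagonalizable.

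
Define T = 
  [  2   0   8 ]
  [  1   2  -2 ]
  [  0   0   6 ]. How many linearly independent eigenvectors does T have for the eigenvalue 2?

1

T − 2I = [[0, 0, 8], [1, 0, -2], [0, 0, 4]].
This matrix has rank 2, so its null space has dimension 3 − 2 = 1.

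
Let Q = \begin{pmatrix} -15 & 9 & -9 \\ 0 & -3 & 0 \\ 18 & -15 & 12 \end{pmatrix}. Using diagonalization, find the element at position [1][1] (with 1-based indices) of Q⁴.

2511

Characteristic polynomial: μ^3 + 6μ^2 - 9μ - 54 = (μ - 3)(μ + 3)(μ + 6), so the eigenvalues are -6, -3, 3.
μ=-6: eigenvector (-1, 0, 1).
μ=3: eigenvector (1, 0, -2).
μ=-3: eigenvector (0, 1, 1).
P = [[-1, 1, 0], [0, 0, 1], [1, -2, 1]], D = diag(-6, 3, -3), P⁻¹ = [[-2, 1, -1], [-1, 1, -1], [0, 1, 0]].
Q⁴ = P·diag(1296, 81, 81)·P⁻¹ = [[2511, -1215, 1215], [0, 81, 0], [-2430, 1215, -1134]].
The requested entry is 2511.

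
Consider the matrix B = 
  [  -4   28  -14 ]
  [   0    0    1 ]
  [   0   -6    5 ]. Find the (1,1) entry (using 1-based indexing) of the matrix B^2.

Characteristic polynomial: t^3 - t^2 - 14t + 24 = (t - 3)(t - 2)(t + 4), so the eigenvalues are -4, 2, 3.
t=-4: eigenvector (1, 0, 0).
t=2: eigenvector (0, 1, 2).
t=3: eigenvector (-2, 1, 3).
P = [[1, 0, -2], [0, 1, 1], [0, 2, 3]], D = diag(-4, 2, 3), P⁻¹ = [[1, -4, 2], [0, 3, -1], [0, -2, 1]].
B² = P·diag(16, 4, 9)·P⁻¹ = [[16, -28, 14], [0, -6, 5], [0, -30, 19]].
The requested entry is 16.

16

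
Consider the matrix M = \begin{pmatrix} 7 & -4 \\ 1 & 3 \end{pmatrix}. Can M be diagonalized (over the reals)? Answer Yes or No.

No

Characteristic polynomial: p(r) = r^2 - 10r + 25 = (r - 5)^2.
r = 5 has algebraic multiplicity 2; rank(M − 5I) = 1, so geometric multiplicity = 1.
Geometric multiplicity < algebraic multiplicity, so M is not diagonalizable.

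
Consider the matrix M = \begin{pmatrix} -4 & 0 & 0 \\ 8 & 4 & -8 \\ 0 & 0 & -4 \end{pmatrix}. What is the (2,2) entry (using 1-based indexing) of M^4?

Characteristic polynomial: t^3 + 4t^2 - 16t - 64 = (t - 4)(t + 4)^2, so the eigenvalues are -4, -4, 4.
t=-4: eigenvector (1, -1, 0).
t=-4: eigenvector (-1, 2, 1).
t=4: eigenvector (0, 1, 0).
P = [[1, -1, 0], [-1, 2, 1], [0, 1, 0]], D = diag(-4, -4, 4), P⁻¹ = [[1, 0, 1], [0, 0, 1], [1, 1, -1]].
M⁴ = P·diag(256, 256, 256)·P⁻¹ = [[256, 0, 0], [0, 256, 0], [0, 0, 256]].
The requested entry is 256.

256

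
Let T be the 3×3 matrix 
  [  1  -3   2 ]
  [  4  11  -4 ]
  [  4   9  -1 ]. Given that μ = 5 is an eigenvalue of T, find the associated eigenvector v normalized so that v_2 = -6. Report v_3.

T − 5I = [[-4, -3, 2], [4, 6, -4], [4, 9, -6]].
Solving (T − 5I)v = 0 gives the eigenspace spanned by (0, -6, -9).
With v_2 = -6, v = (0, -6, -9), so v_3 = -9.

-9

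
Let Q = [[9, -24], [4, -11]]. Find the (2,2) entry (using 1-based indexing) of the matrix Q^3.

Characteristic polynomial: μ^2 + 2μ - 3 = (μ - 1)(μ + 3), so the eigenvalues are -3, 1.
μ=1: eigenvector (3, 1).
μ=-3: eigenvector (2, 1).
P = [[3, 2], [1, 1]], D = diag(1, -3), P⁻¹ = [[1, -2], [-1, 3]].
Q³ = P·diag(1, -27)·P⁻¹ = [[57, -168], [28, -83]].
The requested entry is -83.

-83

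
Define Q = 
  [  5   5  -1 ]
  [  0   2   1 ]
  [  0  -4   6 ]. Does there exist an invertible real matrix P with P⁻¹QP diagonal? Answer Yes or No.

No

Characteristic polynomial: p(t) = t^3 - 13t^2 + 56t - 80 = (t - 5)(t - 4)^2.
t = 4 has algebraic multiplicity 2; rank(Q − 4I) = 2, so geometric multiplicity = 1.
Geometric multiplicity < algebraic multiplicity, so Q is not diagonalizable.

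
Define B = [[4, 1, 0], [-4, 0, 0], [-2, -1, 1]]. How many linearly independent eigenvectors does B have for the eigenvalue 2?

1

B − 2I = [[2, 1, 0], [-4, -2, 0], [-2, -1, -1]].
This matrix has rank 2, so its null space has dimension 3 − 2 = 1.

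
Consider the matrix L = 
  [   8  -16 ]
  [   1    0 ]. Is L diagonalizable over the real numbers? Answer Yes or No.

No

Characteristic polynomial: p(t) = t^2 - 8t + 16 = (t - 4)^2.
t = 4 has algebraic multiplicity 2; rank(L − 4I) = 1, so geometric multiplicity = 1.
Geometric multiplicity < algebraic multiplicity, so L is not diagonalizable.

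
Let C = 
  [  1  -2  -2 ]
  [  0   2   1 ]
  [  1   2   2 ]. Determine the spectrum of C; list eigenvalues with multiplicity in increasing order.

Characteristic polynomial: p(s) = s^3 - 5s^2 + 8s - 4 = (s - 2)^2(s - 1).
Roots (with multiplicity): 1, 2, 2.

1, 2, 2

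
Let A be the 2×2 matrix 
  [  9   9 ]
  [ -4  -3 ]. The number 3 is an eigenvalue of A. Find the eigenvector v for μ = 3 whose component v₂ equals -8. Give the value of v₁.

12

A − 3I = [[6, 9], [-4, -6]].
Solving (A − 3I)v = 0 gives the eigenspace spanned by (12, -8).
With v₂ = -8, v = (12, -8), so v₁ = 12.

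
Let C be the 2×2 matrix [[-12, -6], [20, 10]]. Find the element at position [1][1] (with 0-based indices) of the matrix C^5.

160

Characteristic polynomial: t^2 + 2t = t(t + 2), so the eigenvalues are -2, 0.
t=-2: eigenvector (3, -5).
t=0: eigenvector (1, -2).
P = [[3, 1], [-5, -2]], D = diag(-2, 0), P⁻¹ = [[2, 1], [-5, -3]].
C⁵ = P·diag(-32, 0)·P⁻¹ = [[-192, -96], [320, 160]].
The requested entry is 160.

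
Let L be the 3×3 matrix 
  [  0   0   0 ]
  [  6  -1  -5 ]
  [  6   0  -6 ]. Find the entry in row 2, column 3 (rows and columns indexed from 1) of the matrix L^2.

35

Characteristic polynomial: s^3 + 7s^2 + 6s = s(s + 1)(s + 6), so the eigenvalues are -6, -1, 0.
s=-6: eigenvector (0, -1, -1).
s=0: eigenvector (1, 1, 1).
s=-1: eigenvector (0, 1, 0).
P = [[0, 1, 0], [-1, 1, 1], [-1, 1, 0]], D = diag(-6, 0, -1), P⁻¹ = [[1, 0, -1], [1, 0, 0], [0, 1, -1]].
L² = P·diag(36, 0, 1)·P⁻¹ = [[0, 0, 0], [-36, 1, 35], [-36, 0, 36]].
The requested entry is 35.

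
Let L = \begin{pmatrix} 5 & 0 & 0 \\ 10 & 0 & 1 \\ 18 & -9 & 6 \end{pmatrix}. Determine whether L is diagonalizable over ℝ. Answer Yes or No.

Characteristic polynomial: p(λ) = λ^3 - 11λ^2 + 39λ - 45 = (λ - 5)(λ - 3)^2.
λ = 3 has algebraic multiplicity 2; rank(L − 3I) = 2, so geometric multiplicity = 1.
Geometric multiplicity < algebraic multiplicity, so L is not diagonalizable.

No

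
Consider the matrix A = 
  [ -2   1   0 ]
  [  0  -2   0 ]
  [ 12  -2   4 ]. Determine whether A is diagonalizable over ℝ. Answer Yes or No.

No

Characteristic polynomial: p(s) = s^3 - 12s - 16 = (s - 4)(s + 2)^2.
s = -2 has algebraic multiplicity 2; rank(A + 2I) = 2, so geometric multiplicity = 1.
Geometric multiplicity < algebraic multiplicity, so A is not diagonalizable.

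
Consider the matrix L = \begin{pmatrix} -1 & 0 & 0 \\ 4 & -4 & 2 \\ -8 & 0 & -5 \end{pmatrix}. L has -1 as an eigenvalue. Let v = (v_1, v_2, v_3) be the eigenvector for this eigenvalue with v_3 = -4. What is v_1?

L + 1I = [[0, 0, 0], [4, -3, 2], [-8, 0, -4]].
Solving (L + 1I)v = 0 gives the eigenspace spanned by (2, 0, -4).
With v_3 = -4, v = (2, 0, -4), so v_1 = 2.

2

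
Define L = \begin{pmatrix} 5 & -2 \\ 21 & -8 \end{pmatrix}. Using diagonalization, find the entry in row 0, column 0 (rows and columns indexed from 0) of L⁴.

-89

Characteristic polynomial: t^2 + 3t + 2 = (t + 1)(t + 2), so the eigenvalues are -2, -1.
t=-2: eigenvector (2, 7).
t=-1: eigenvector (1, 3).
P = [[2, 1], [7, 3]], D = diag(-2, -1), P⁻¹ = [[-3, 1], [7, -2]].
L⁴ = P·diag(16, 1)·P⁻¹ = [[-89, 30], [-315, 106]].
The requested entry is -89.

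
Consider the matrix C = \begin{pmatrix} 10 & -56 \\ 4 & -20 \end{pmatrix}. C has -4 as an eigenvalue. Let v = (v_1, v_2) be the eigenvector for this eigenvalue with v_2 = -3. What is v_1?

-12

C + 4I = [[14, -56], [4, -16]].
Solving (C + 4I)v = 0 gives the eigenspace spanned by (-12, -3).
With v_2 = -3, v = (-12, -3), so v_1 = -12.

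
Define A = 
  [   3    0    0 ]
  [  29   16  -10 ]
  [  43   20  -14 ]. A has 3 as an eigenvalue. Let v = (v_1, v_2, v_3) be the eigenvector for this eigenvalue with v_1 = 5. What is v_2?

-15

A − 3I = [[0, 0, 0], [29, 13, -10], [43, 20, -17]].
Solving (A − 3I)v = 0 gives the eigenspace spanned by (5, -15, -5).
With v_1 = 5, v = (5, -15, -5), so v_2 = -15.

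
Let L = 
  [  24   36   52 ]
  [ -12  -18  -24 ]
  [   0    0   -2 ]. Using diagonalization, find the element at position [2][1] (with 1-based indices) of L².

Characteristic polynomial: t^3 - 4t^2 - 12t = t(t - 6)(t + 2), so the eigenvalues are -2, 0, 6.
t=0: eigenvector (-3, 2, 0).
t=6: eigenvector (-2, 1, 0).
t=-2: eigenvector (-2, 0, 1).
P = [[-3, -2, -2], [2, 1, 0], [0, 0, 1]], D = diag(0, 6, -2), P⁻¹ = [[1, 2, 2], [-2, -3, -4], [0, 0, 1]].
L² = P·diag(0, 36, 4)·P⁻¹ = [[144, 216, 280], [-72, -108, -144], [0, 0, 4]].
The requested entry is -72.

-72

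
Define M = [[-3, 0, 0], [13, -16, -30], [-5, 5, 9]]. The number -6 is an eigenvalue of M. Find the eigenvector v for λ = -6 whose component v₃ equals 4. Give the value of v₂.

M + 6I = [[3, 0, 0], [13, -10, -30], [-5, 5, 15]].
Solving (M + 6I)v = 0 gives the eigenspace spanned by (0, -12, 4).
With v₃ = 4, v = (0, -12, 4), so v₂ = -12.

-12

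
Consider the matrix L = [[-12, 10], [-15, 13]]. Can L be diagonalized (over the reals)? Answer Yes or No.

Characteristic polynomial: p(t) = t^2 - t - 6 = (t - 3)(t + 2).
All 2 eigenvalues are distinct, so L is diagonalizable.

Yes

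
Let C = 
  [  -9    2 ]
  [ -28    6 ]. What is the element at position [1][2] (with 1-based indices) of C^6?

-126

Characteristic polynomial: λ^2 + 3λ + 2 = (λ + 1)(λ + 2), so the eigenvalues are -2, -1.
λ=-1: eigenvector (1, 4).
λ=-2: eigenvector (-2, -7).
P = [[1, -2], [4, -7]], D = diag(-1, -2), P⁻¹ = [[-7, 2], [-4, 1]].
C⁶ = P·diag(1, 64)·P⁻¹ = [[505, -126], [1764, -440]].
The requested entry is -126.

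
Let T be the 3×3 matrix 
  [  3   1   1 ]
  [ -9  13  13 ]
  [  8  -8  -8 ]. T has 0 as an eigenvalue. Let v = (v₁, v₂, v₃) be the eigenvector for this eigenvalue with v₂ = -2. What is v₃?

T = [[3, 1, 1], [-9, 13, 13], [8, -8, -8]].
Solving (T)v = 0 gives the eigenspace spanned by (0, -2, 2).
With v₂ = -2, v = (0, -2, 2), so v₃ = 2.

2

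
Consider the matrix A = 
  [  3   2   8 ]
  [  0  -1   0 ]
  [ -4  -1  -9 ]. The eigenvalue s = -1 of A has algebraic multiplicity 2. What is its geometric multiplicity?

A + 1I = [[4, 2, 8], [0, 0, 0], [-4, -1, -8]].
This matrix has rank 2, so its null space has dimension 3 − 2 = 1.

1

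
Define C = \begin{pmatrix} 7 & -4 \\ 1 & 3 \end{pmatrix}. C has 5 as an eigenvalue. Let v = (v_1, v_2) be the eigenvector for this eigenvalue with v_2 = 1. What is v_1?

C − 5I = [[2, -4], [1, -2]].
Solving (C − 5I)v = 0 gives the eigenspace spanned by (2, 1).
With v_2 = 1, v = (2, 1), so v_1 = 2.

2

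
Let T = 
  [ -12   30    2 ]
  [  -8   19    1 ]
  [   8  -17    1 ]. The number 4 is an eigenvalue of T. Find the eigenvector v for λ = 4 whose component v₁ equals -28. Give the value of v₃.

T − 4I = [[-16, 30, 2], [-8, 15, 1], [8, -17, -3]].
Solving (T − 4I)v = 0 gives the eigenspace spanned by (-28, -16, 16).
With v₁ = -28, v = (-28, -16, 16), so v₃ = 16.

16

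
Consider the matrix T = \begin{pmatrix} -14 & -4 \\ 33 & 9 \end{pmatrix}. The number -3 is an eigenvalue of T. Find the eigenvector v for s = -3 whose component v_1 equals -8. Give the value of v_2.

22

T + 3I = [[-11, -4], [33, 12]].
Solving (T + 3I)v = 0 gives the eigenspace spanned by (-8, 22).
With v_1 = -8, v = (-8, 22), so v_2 = 22.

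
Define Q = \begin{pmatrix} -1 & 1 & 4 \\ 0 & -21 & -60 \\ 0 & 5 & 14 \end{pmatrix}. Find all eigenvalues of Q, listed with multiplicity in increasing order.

Characteristic polynomial: p(s) = s^3 + 8s^2 + 13s + 6 = (s + 1)^2(s + 6).
Roots (with multiplicity): -6, -1, -1.

-6, -1, -1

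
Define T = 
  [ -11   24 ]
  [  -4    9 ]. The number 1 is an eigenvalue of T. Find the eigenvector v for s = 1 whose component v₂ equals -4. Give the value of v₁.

-8

T − 1I = [[-12, 24], [-4, 8]].
Solving (T − 1I)v = 0 gives the eigenspace spanned by (-8, -4).
With v₂ = -4, v = (-8, -4), so v₁ = -8.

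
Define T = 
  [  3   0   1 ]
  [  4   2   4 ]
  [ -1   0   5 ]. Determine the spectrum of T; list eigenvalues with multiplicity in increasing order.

Characteristic polynomial: p(μ) = μ^3 - 10μ^2 + 32μ - 32 = (μ - 4)^2(μ - 2).
Roots (with multiplicity): 2, 4, 4.

2, 4, 4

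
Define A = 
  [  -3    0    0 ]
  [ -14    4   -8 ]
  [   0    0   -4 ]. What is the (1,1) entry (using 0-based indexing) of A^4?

256

Characteristic polynomial: t^3 + 3t^2 - 16t - 48 = (t - 4)(t + 3)(t + 4), so the eigenvalues are -4, -3, 4.
t=-3: eigenvector (1, 2, 0).
t=4: eigenvector (0, 1, 0).
t=-4: eigenvector (0, 1, 1).
P = [[1, 0, 0], [2, 1, 1], [0, 0, 1]], D = diag(-3, 4, -4), P⁻¹ = [[1, 0, 0], [-2, 1, -1], [0, 0, 1]].
A⁴ = P·diag(81, 256, 256)·P⁻¹ = [[81, 0, 0], [-350, 256, 0], [0, 0, 256]].
The requested entry is 256.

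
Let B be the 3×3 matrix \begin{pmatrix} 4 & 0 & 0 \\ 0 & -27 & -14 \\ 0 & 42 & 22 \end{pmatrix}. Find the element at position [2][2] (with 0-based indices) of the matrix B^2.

Characteristic polynomial: t^3 + t^2 - 26t + 24 = (t - 4)(t - 1)(t + 6), so the eigenvalues are -6, 1, 4.
t=4: eigenvector (1, 0, 0).
t=1: eigenvector (0, 1, -2).
t=-6: eigenvector (0, 2, -3).
P = [[1, 0, 0], [0, 1, 2], [0, -2, -3]], D = diag(4, 1, -6), P⁻¹ = [[1, 0, 0], [0, -3, -2], [0, 2, 1]].
B² = P·diag(16, 1, 36)·P⁻¹ = [[16, 0, 0], [0, 141, 70], [0, -210, -104]].
The requested entry is -104.

-104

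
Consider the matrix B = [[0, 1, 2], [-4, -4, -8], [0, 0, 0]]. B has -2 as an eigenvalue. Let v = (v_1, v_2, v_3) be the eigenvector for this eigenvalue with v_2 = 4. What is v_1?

B + 2I = [[2, 1, 2], [-4, -2, -8], [0, 0, 2]].
Solving (B + 2I)v = 0 gives the eigenspace spanned by (-2, 4, 0).
With v_2 = 4, v = (-2, 4, 0), so v_1 = -2.

-2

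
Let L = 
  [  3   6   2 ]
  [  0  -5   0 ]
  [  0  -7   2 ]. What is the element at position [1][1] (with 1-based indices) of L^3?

Characteristic polynomial: t^3 - 19t + 30 = (t - 3)(t - 2)(t + 5), so the eigenvalues are -5, 2, 3.
t=3: eigenvector (1, 0, 0).
t=-5: eigenvector (-1, 1, 1).
t=2: eigenvector (-2, 0, 1).
P = [[1, -1, -2], [0, 1, 0], [0, 1, 1]], D = diag(3, -5, 2), P⁻¹ = [[1, -1, 2], [0, 1, 0], [0, -1, 1]].
L³ = P·diag(27, -125, 8)·P⁻¹ = [[27, 114, 38], [0, -125, 0], [0, -133, 8]].
The requested entry is 27.

27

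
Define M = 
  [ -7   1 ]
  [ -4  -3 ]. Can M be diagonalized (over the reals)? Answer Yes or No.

Characteristic polynomial: p(μ) = μ^2 + 10μ + 25 = (μ + 5)^2.
μ = -5 has algebraic multiplicity 2; rank(M + 5I) = 1, so geometric multiplicity = 1.
Geometric multiplicity < algebraic multiplicity, so M is not diagonalizable.

No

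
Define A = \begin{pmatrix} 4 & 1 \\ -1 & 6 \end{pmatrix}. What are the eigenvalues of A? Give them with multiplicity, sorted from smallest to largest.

5, 5

Characteristic polynomial: p(s) = s^2 - 10s + 25 = (s - 5)^2.
Roots (with multiplicity): 5, 5.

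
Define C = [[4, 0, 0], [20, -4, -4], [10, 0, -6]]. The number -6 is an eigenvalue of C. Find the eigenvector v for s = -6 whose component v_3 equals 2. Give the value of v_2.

C + 6I = [[10, 0, 0], [20, 2, -4], [10, 0, 0]].
Solving (C + 6I)v = 0 gives the eigenspace spanned by (0, 4, 2).
With v_3 = 2, v = (0, 4, 2), so v_2 = 4.

4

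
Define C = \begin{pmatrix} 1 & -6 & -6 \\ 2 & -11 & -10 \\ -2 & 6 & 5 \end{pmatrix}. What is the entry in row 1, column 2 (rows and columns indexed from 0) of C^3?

-250

Characteristic polynomial: r^3 + 5r^2 - r - 5 = (r - 1)(r + 1)(r + 5), so the eigenvalues are -5, -1, 1.
r=1: eigenvector (1, 1, -1).
r=-5: eigenvector (1, 2, -1).
r=-1: eigenvector (0, -1, 1).
P = [[1, 1, 0], [1, 2, -1], [-1, -1, 1]], D = diag(1, -5, -1), P⁻¹ = [[1, -1, -1], [0, 1, 1], [1, 0, 1]].
C³ = P·diag(1, -125, -1)·P⁻¹ = [[1, -126, -126], [2, -251, -250], [-2, 126, 125]].
The requested entry is -250.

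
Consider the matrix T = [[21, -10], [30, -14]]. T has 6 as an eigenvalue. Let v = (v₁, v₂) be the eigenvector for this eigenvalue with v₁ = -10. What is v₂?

-15

T − 6I = [[15, -10], [30, -20]].
Solving (T − 6I)v = 0 gives the eigenspace spanned by (-10, -15).
With v₁ = -10, v = (-10, -15), so v₂ = -15.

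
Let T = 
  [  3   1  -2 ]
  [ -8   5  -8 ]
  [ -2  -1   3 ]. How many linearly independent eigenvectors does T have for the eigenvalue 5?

1

T − 5I = [[-2, 1, -2], [-8, 0, -8], [-2, -1, -2]].
This matrix has rank 2, so its null space has dimension 3 − 2 = 1.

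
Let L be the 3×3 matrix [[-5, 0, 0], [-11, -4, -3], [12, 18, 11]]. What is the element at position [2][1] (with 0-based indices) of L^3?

702

Characteristic polynomial: r^3 - 2r^2 - 25r + 50 = (r - 5)(r - 2)(r + 5), so the eigenvalues are -5, 2, 5.
r=-5: eigenvector (1, 2, -3).
r=2: eigenvector (0, 1, -2).
r=5: eigenvector (0, -1, 3).
P = [[1, 0, 0], [2, 1, -1], [-3, -2, 3]], D = diag(-5, 2, 5), P⁻¹ = [[1, 0, 0], [-3, 3, 1], [-1, 2, 1]].
L³ = P·diag(-125, 8, 125)·P⁻¹ = [[-125, 0, 0], [-149, -226, -117], [48, 702, 359]].
The requested entry is 702.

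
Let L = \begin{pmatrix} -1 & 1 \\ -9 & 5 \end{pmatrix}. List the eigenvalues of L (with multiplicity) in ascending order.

Characteristic polynomial: p(μ) = μ^2 - 4μ + 4 = (μ - 2)^2.
Roots (with multiplicity): 2, 2.

2, 2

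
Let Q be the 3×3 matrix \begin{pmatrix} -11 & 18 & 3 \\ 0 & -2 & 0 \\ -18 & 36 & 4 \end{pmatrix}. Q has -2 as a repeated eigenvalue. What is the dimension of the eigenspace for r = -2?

2

Q + 2I = [[-9, 18, 3], [0, 0, 0], [-18, 36, 6]].
This matrix has rank 1, so its null space has dimension 3 − 1 = 2.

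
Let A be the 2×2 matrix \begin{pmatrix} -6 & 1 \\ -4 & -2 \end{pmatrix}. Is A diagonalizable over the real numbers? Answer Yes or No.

Characteristic polynomial: p(t) = t^2 + 8t + 16 = (t + 4)^2.
t = -4 has algebraic multiplicity 2; rank(A + 4I) = 1, so geometric multiplicity = 1.
Geometric multiplicity < algebraic multiplicity, so A is not diagonalizable.

No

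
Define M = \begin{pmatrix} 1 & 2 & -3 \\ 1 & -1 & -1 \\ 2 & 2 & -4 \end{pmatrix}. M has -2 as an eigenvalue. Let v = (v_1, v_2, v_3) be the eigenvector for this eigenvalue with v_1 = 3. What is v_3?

M + 2I = [[3, 2, -3], [1, 1, -1], [2, 2, -2]].
Solving (M + 2I)v = 0 gives the eigenspace spanned by (3, 0, 3).
With v_1 = 3, v = (3, 0, 3), so v_3 = 3.

3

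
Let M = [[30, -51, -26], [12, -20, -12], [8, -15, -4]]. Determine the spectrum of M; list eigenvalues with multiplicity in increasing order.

Characteristic polynomial: p(t) = t^3 - 6t^2 + 32 = (t - 4)^2(t + 2).
Roots (with multiplicity): -2, 4, 4.

-2, 4, 4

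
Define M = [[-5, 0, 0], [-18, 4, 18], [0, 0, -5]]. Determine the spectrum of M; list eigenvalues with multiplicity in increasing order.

-5, -5, 4

Characteristic polynomial: p(λ) = λ^3 + 6λ^2 - 15λ - 100 = (λ - 4)(λ + 5)^2.
Roots (with multiplicity): -5, -5, 4.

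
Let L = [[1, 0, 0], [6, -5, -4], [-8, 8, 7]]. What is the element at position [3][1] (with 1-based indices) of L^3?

Characteristic polynomial: r^3 - 3r^2 - r + 3 = (r - 3)(r - 1)(r + 1), so the eigenvalues are -1, 1, 3.
r=3: eigenvector (0, 1, -2).
r=1: eigenvector (1, 1, 0).
r=-1: eigenvector (0, -1, 1).
P = [[0, 1, 0], [1, 1, -1], [-2, 0, 1]], D = diag(3, 1, -1), P⁻¹ = [[1, -1, -1], [1, 0, 0], [2, -2, -1]].
L³ = P·diag(27, 1, -1)·P⁻¹ = [[1, 0, 0], [30, -29, -28], [-56, 56, 55]].
The requested entry is -56.

-56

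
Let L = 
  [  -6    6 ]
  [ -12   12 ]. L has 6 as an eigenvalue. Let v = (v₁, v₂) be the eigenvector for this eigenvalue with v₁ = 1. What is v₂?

2

L − 6I = [[-12, 6], [-12, 6]].
Solving (L − 6I)v = 0 gives the eigenspace spanned by (1, 2).
With v₁ = 1, v = (1, 2), so v₂ = 2.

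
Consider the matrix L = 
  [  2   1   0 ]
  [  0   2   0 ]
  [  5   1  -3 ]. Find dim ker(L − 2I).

L − 2I = [[0, 1, 0], [0, 0, 0], [5, 1, -5]].
This matrix has rank 2, so its null space has dimension 3 − 2 = 1.

1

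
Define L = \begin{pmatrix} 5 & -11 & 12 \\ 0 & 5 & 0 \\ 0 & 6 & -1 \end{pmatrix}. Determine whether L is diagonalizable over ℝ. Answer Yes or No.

Characteristic polynomial: p(λ) = λ^3 - 9λ^2 + 15λ + 25 = (λ - 5)^2(λ + 1).
λ = 5 has algebraic multiplicity 2; rank(L − 5I) = 2, so geometric multiplicity = 1.
Geometric multiplicity < algebraic multiplicity, so L is not diagonalizable.

No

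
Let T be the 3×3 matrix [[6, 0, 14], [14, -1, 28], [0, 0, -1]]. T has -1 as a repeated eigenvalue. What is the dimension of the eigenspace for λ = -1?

T + 1I = [[7, 0, 14], [14, 0, 28], [0, 0, 0]].
This matrix has rank 1, so its null space has dimension 3 − 1 = 2.

2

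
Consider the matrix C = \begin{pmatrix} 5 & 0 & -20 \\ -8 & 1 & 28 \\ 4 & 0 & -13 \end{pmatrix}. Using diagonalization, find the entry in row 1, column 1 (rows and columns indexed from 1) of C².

-55

Characteristic polynomial: s^3 + 7s^2 + 7s - 15 = (s - 1)(s + 3)(s + 5), so the eigenvalues are -5, -3, 1.
s=-3: eigenvector (5, -4, 2).
s=1: eigenvector (0, 1, 0).
s=-5: eigenvector (2, -2, 1).
P = [[5, 0, 2], [-4, 1, -2], [2, 0, 1]], D = diag(-3, 1, -5), P⁻¹ = [[1, 0, -2], [0, 1, 2], [-2, 0, 5]].
C² = P·diag(9, 1, 25)·P⁻¹ = [[-55, 0, 160], [64, 1, -176], [-32, 0, 89]].
The requested entry is -55.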